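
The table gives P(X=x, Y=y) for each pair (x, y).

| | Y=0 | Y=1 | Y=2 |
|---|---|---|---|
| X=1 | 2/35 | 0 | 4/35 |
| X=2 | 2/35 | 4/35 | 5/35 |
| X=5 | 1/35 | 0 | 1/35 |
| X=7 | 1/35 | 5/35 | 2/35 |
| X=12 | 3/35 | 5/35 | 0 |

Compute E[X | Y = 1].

P(Y = 1) = 2/5.
Σ X·P over the event = 2·(4/35) + 7·(5/35) + 12·(5/35) = 103/35.
E[X | Y = 1] = (103/35) / (2/5) = 103/14.

103/14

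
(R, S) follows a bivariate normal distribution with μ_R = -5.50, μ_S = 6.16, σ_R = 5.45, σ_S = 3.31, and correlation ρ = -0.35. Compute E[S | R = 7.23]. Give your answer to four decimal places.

The regression of S on R has slope ρ·σ_S/σ_R and passes through (μ_R, μ_S).
E[S | R=7.23] = 6.16 + (-0.35)·(3.31/5.45)·(7.23 − (-5.50)) = 6.16 + (-0.21257)·(12.73) = 3.4540.

3.4540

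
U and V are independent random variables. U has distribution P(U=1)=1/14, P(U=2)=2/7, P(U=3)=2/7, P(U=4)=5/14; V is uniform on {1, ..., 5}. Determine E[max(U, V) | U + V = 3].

P(U + V = 3) = 1/14.
Summing max(U,V)·P(x,y) over outcomes with U + V = 3 gives 1/7.
E[max(U, V) | U + V = 3] = (1/7) / (1/14) = 2.

2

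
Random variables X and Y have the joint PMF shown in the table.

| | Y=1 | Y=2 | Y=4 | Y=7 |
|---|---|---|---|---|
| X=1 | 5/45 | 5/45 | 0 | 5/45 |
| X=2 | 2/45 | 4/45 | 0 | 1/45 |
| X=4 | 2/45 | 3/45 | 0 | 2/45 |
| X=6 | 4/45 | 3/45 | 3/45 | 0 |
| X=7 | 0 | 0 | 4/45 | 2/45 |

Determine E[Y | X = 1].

10/3

P(X = 1) = 1/3.
Σ Y·P over the event = 1·(5/45) + 2·(5/45) + 7·(5/45) = 10/9.
E[Y | X = 1] = (10/9) / (1/3) = 10/3.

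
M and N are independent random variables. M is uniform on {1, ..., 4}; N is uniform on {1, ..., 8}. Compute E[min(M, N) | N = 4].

5/2

Outcomes with N = 4: (1,4), (2,4), (3,4), (4,4), each with probability 1/32.
E[min(M, N) | N = 4] = (1 + 2 + 3 + 4) / 4 = 5/2.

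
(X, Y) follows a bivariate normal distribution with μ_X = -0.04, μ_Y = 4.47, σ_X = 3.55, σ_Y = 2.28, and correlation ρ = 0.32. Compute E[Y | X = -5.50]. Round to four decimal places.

3.3479

E[Y | X=x] = μ_Y + ρ(σ_Y/σ_X)(x − μ_X) for jointly normal variables.
E[Y | X=-5.50] = 4.47 + (0.32)·(2.28/3.55)·(-5.50 − (-0.04)) = 4.47 + (0.20552)·(-5.46) = 3.3479.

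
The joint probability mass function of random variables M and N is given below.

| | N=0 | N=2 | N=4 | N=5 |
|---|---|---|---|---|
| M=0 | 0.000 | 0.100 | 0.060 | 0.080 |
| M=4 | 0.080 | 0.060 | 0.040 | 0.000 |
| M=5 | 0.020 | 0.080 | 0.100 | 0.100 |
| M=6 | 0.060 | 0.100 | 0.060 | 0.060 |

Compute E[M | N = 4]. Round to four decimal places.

3.9231

P(N = 4) = 0.260.
Σ M·P over the event = 0·(0.060) + 4·(0.040) + 5·(0.100) + 6·(0.060) = 1.020.
E[M | N = 4] = (1.020) / (0.260) = 3.9231.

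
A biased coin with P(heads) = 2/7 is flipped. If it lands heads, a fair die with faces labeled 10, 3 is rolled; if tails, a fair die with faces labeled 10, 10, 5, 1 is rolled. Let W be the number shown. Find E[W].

E[W | heads] = (10+3)/2 = 13/2.
E[W | tails] = (10+10+5+1)/4 = 13/2.
By the law of total expectation,
E[W] = (2/7)·(13/2) + (5/7)·(13/2) = 13/2.

13/2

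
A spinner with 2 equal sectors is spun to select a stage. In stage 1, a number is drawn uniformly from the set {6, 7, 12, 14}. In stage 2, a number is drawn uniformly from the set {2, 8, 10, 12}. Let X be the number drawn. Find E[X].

71/8

E[X | stage 1] = (6+7+12+14)/4 = 39/4.
E[X | stage 2] = (2+8+10+12)/4 = 8.
By the law of total expectation,
E[X] = (1/2)·(39/4) + (1/2)·(8) = 71/8.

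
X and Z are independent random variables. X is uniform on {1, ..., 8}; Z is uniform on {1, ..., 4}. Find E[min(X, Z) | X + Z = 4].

4/3

Outcomes with X + Z = 4: (1,3), (2,2), (3,1), each with probability 1/32.
E[min(X, Z) | X + Z = 4] = (1 + 2 + 1) / 3 = 4/3.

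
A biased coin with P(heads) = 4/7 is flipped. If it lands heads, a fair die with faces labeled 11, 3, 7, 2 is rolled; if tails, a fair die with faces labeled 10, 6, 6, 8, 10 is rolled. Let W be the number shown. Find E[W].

E[W | heads] = (11+3+7+2)/4 = 23/4.
E[W | tails] = (10+6+6+8+10)/5 = 8.
By the law of total expectation,
E[W] = (4/7)·(23/4) + (3/7)·(8) = 47/7.

47/7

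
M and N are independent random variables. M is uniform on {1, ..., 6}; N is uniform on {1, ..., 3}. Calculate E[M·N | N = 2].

P(N = 2) = 1/3.
Summing MN·P(x,y) over outcomes with N = 2 gives 7/3.
E[M·N | N = 2] = (7/3) / (1/3) = 7.

7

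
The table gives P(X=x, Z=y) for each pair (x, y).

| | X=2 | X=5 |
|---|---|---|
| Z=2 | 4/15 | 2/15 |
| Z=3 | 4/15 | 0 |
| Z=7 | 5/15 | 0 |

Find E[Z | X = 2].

P(X = 2) = 13/15.
Σ Z·P over the event = 2·(4/15) + 3·(4/15) + 7·(5/15) = 11/3.
E[Z | X = 2] = (11/3) / (13/15) = 55/13.

55/13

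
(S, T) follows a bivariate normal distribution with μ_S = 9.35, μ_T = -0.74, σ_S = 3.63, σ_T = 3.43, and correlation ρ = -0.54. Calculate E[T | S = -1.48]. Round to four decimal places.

4.7860

E[T | S=x] = μ_T + ρ(σ_T/σ_S)(x − μ_S) for jointly normal variables.
E[T | S=-1.48] = -0.74 + (-0.54)·(3.43/3.63)·(-1.48 − (9.35)) = -0.74 + (-0.51025)·(-10.83) = 4.7860.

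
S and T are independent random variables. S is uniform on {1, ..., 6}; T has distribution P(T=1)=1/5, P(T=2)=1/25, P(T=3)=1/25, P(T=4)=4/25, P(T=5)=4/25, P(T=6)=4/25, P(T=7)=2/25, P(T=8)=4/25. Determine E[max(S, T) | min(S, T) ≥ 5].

46/7

P(min(S, T) ≥ 5) = 14/75.
Summing max(S,T)·P(x,y) over outcomes with min(S, T) ≥ 5 gives 92/75.
E[max(S, T) | min(S, T) ≥ 5] = (92/75) / (14/75) = 46/7.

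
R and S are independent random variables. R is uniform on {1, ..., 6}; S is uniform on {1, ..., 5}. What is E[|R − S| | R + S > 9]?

1

Outcomes with R + S > 9: (5,5), (6,4), (6,5), each with probability 1/30.
E[|R − S| | R + S > 9] = (0 + 2 + 1) / 3 = 1.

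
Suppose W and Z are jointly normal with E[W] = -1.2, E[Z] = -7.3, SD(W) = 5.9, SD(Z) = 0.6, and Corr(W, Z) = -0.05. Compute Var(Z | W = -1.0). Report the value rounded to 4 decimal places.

Var(Z | W=x) = (1 − ρ²)·σ_Z².
Var(Z | W=-1.0) = (0.6)²·(1 − (-0.05)²) = 0.36·0.9975 = 0.3591.

0.3591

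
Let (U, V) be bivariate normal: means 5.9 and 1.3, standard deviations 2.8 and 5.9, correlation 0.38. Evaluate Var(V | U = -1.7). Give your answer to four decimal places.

29.7834

For a bivariate normal, Var(V | U=x) = σ_V²(1 − ρ²).
Var(V | U=-1.7) = (5.9)²·(1 − (0.38)²) = 34.81·0.8556 = 29.7834.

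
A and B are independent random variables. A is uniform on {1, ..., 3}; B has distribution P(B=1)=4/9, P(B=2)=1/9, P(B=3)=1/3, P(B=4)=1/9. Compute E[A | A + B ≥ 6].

P(A + B ≥ 6) = 5/27.
Summing A·P(x,y) over outcomes with A + B ≥ 6 gives 14/27.
E[A | A + B ≥ 6] = (14/27) / (5/27) = 14/5.

14/5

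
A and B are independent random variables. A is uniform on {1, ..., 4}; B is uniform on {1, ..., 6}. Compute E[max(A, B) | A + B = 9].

11/2

Outcomes with A + B = 9: (3,6), (4,5), each with probability 1/24.
E[max(A, B) | A + B = 9] = (6 + 5) / 2 = 11/2.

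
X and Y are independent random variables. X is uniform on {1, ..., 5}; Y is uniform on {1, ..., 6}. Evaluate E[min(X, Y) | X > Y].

P(X > Y) = 1/3.
Summing min(X,Y)·P(x,y) over outcomes with X > Y gives 2/3.
E[min(X, Y) | X > Y] = (2/3) / (1/3) = 2.

2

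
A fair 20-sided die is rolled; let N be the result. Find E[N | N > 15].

Given N > 15, N is equally likely to be any of {16, 17, 18, 19, 20}.
E[N | N > 15] = (16 + 17 + 18 + 19 + 20) / 5 = 18.

18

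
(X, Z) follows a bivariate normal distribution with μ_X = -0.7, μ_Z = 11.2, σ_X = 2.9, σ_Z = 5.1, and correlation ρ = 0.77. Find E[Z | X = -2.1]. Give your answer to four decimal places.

For a bivariate normal, E[Z | X=x] = μ_Z + ρ·(σ_Z/σ_X)·(x − μ_X).
E[Z | X=-2.1] = 11.2 + (0.77)·(5.1/2.9)·(-2.1 − (-0.7)) = 11.2 + (1.35414)·(-1.4) = 9.3042.

9.3042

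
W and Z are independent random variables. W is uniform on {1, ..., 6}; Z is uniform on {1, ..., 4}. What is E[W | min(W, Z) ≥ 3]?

9/2

Outcomes with min(W, Z) ≥ 3: (3,3), (3,4), (4,3), (4,4), (5,3), (5,4), (6,3), (6,4), each with probability 1/24.
E[W | min(W, Z) ≥ 3] = (3 + 3 + 4 + 4 + 5 + 5 + 6 + 6) / 8 = 9/2.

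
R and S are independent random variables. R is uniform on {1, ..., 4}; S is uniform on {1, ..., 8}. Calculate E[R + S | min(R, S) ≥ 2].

P(min(R, S) ≥ 2) = 21/32.
Summing (R+S)·P(x,y) over outcomes with min(R, S) ≥ 2 gives 21/4.
E[R + S | min(R, S) ≥ 2] = (21/4) / (21/32) = 8.

8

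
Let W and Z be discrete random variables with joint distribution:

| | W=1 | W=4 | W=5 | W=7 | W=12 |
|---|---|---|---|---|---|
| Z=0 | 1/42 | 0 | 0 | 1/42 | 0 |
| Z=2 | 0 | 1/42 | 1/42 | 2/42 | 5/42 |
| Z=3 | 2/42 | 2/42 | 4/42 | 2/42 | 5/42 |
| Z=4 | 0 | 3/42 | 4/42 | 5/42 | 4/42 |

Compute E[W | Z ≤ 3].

15/2

P(Z ≤ 3) = 13/21.
Summing W·P(W=x,Z=y) over the conditioning event gives 65/14.
E[W | Z ≤ 3] = (65/14) / (13/21) = 15/2.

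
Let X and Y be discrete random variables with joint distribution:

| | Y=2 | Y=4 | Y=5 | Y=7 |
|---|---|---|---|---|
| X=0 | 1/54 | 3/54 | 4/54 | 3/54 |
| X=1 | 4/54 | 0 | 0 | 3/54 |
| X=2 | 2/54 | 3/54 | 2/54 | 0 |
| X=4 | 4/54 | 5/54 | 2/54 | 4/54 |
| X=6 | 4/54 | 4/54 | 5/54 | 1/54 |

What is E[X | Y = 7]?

25/11

P(Y = 7) = 11/54.
Σ X·P over the event = 0·(3/54) + 1·(3/54) + 4·(4/54) + 6·(1/54) = 25/54.
E[X | Y = 7] = (25/54) / (11/54) = 25/11.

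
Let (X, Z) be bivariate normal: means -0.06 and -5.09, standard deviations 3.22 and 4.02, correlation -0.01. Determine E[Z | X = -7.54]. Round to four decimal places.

E[Z | X=x] = μ_Z + ρ(σ_Z/σ_X)(x − μ_X) for jointly normal variables.
E[Z | X=-7.54] = -5.09 + (-0.01)·(4.02/3.22)·(-7.54 − (-0.06)) = -5.09 + (-0.012484)·(-7.48) = -4.9966.

-4.9966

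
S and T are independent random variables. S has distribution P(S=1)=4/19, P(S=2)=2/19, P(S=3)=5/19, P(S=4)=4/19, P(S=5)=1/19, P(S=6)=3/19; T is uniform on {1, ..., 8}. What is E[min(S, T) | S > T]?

96/43

P(S > T) = 43/152.
Summing min(S,T)·P(x,y) over outcomes with S > T gives 12/19.
E[min(S, T) | S > T] = (12/19) / (43/152) = 96/43.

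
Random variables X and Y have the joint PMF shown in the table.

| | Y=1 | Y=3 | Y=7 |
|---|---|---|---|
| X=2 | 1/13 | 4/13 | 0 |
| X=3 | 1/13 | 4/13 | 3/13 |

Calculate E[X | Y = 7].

3

P(Y = 7) = 3/13.
Σ X·P over the event = 3·(3/13) = 9/13.
E[X | Y = 7] = (9/13) / (3/13) = 3.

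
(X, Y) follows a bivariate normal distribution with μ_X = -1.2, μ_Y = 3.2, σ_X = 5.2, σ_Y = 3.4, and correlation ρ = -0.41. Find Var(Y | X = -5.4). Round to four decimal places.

9.6168

Var(Y | X=x) = (1 − ρ²)·σ_Y².
Var(Y | X=-5.4) = (3.4)²·(1 − (-0.41)²) = 11.56·0.8319 = 9.6168.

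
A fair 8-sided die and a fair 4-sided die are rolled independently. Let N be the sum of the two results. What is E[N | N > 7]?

P(N > 7) = 7/16.
Σ over the event: 8·1/8 + 9·1/8 + 10·3/32 + 11·1/16 + 12·1/32 = 33/8.
E[N | N > 7] = (33/8) / (7/16) = 66/7.

66/7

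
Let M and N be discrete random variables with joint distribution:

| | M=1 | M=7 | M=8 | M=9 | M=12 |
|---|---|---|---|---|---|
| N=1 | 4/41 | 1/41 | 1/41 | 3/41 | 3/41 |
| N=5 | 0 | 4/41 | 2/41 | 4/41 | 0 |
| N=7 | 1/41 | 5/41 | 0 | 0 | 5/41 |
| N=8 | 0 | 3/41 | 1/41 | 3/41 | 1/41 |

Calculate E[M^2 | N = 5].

324/5

P(N = 5) = 10/41.
Σ M^2·P over the event = 49·(4/41) + 64·(2/41) + 81·(4/41) = 648/41.
E[M^2 | N = 5] = (648/41) / (10/41) = 324/5.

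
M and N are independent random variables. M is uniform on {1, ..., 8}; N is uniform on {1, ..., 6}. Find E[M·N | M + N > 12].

130/3

Outcomes with M + N > 12: (7,6), (8,5), (8,6), each with probability 1/48.
E[M·N | M + N > 12] = (42 + 40 + 48) / 3 = 130/3.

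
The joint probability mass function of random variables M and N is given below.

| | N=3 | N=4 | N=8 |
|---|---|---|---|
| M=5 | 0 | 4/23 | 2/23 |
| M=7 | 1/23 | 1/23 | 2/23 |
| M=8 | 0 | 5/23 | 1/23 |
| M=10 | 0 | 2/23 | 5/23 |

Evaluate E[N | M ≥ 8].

76/13

P(M ≥ 8) = 13/23.
Σ N·P over the event = 4·(5/23) + 8·(1/23) + 4·(2/23) + 8·(5/23) = 76/23.
E[N | M ≥ 8] = (76/23) / (13/23) = 76/13.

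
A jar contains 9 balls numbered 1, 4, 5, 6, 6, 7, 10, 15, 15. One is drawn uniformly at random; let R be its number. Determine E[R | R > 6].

P(R > 6) = 4/9.
Σ over the event: 7·1/9 + 10·1/9 + 15·2/9 = 47/9.
E[R | R > 6] = (47/9) / (4/9) = 47/4.

47/4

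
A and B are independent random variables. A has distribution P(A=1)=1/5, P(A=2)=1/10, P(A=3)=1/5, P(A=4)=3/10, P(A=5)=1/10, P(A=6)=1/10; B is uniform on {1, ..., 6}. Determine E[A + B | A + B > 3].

P(A + B > 3) = 11/12.
Summing (A+B)·P(x,y) over outcomes with A + B > 3 gives 79/12.
E[A + B | A + B > 3] = (79/12) / (11/12) = 79/11.

79/11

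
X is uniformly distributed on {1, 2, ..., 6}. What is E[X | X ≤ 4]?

5/2

Given X ≤ 4, X is equally likely to be any of {1, 2, 3, 4}.
E[X | X ≤ 4] = (1 + 2 + 3 + 4) / 4 = 5/2.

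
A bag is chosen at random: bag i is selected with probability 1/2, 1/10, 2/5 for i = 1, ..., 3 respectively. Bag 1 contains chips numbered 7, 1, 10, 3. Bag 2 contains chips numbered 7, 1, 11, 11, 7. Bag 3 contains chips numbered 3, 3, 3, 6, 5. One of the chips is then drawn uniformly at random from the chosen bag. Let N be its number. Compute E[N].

E[N | bag 1] = (7+1+10+3)/4 = 21/4.
E[N | bag 2] = (7+1+11+11+7)/5 = 37/5.
E[N | bag 3] = (3+3+3+6+5)/5 = 4.
By the law of total expectation,
E[N] = (1/2)·(21/4) + (1/10)·(37/5) + (2/5)·(4) = 993/200.

993/200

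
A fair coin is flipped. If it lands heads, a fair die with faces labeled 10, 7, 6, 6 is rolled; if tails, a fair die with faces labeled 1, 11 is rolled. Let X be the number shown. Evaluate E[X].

53/8

E[X | heads] = (10+7+6+6)/4 = 29/4.
E[X | tails] = (1+11)/2 = 6.
By the law of total expectation,
E[X] = (1/2)·(29/4) + (1/2)·(6) = 53/8.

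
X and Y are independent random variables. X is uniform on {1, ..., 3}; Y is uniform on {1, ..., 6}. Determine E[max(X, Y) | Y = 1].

Outcomes with Y = 1: (1,1), (2,1), (3,1), each with probability 1/18.
E[max(X, Y) | Y = 1] = (1 + 2 + 3) / 3 = 2.

2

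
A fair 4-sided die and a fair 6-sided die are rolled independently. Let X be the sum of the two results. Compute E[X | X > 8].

P(X > 8) = 1/8.
Σ over the event: 9·1/12 + 10·1/24 = 7/6.
E[X | X > 8] = (7/6) / (1/8) = 28/3.

28/3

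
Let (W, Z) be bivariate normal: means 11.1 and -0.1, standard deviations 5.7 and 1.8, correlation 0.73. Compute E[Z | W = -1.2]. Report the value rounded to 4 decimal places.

The regression of Z on W has slope ρ·σ_Z/σ_W and passes through (μ_W, μ_Z).
E[Z | W=-1.2] = -0.1 + (0.73)·(1.8/5.7)·(-1.2 − (11.1)) = -0.1 + (0.23053)·(-12.3) = -2.9355.

-2.9355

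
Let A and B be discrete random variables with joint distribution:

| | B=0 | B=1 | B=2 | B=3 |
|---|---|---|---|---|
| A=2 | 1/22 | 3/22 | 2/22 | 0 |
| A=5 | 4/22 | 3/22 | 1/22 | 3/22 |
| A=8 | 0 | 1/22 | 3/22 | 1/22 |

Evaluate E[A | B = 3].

P(B = 3) = 2/11.
Σ A·P over the event = 5·(3/22) + 8·(1/22) = 23/22.
E[A | B = 3] = (23/22) / (2/11) = 23/4.

23/4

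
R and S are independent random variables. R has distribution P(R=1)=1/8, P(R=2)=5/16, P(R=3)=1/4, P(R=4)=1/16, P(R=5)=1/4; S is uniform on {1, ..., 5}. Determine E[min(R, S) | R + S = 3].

P(R + S = 3) = 7/80.
Summing min(R,S)·P(x,y) over outcomes with R + S = 3 gives 7/80.
E[min(R, S) | R + S = 3] = (7/80) / (7/80) = 1.

1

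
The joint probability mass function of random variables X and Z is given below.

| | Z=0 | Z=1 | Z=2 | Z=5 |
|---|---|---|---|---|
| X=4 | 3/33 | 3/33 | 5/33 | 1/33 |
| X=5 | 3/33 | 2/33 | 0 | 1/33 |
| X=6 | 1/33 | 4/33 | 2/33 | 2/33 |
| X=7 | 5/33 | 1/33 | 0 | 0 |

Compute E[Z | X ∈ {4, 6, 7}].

37/27

P(X ∈ {4, 6, 7}) = 9/11.
Summing Z·P(X=x,Z=y) over the conditioning event gives 37/33.
E[Z | X ∈ {4, 6, 7}] = (37/33) / (9/11) = 37/27.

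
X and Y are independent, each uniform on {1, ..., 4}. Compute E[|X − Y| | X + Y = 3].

Outcomes with X + Y = 3: (1,2), (2,1), each with probability 1/16.
E[|X − Y| | X + Y = 3] = (1 + 1) / 2 = 1.

1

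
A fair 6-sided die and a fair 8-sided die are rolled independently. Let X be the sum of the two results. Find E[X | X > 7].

P(X > 7) = 9/16.
Σ over the event: 8·1/8 + 9·1/8 + 10·5/48 + 11·1/12 + 12·1/16 + 13·1/24 + 14·1/48 = 17/3.
E[X | X > 7] = (17/3) / (9/16) = 272/27.

272/27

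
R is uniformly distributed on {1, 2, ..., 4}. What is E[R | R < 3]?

3/2

Given R < 3, R is equally likely to be any of {1, 2}.
E[R | R < 3] = (1 + 2) / 2 = 3/2.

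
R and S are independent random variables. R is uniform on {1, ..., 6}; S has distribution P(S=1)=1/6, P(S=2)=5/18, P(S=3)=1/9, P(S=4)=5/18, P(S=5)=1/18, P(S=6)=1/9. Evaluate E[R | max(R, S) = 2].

P(max(R, S) = 2) = 13/108.
Summing R·P(x,y) over outcomes with max(R, S) = 2 gives 7/36.
E[R | max(R, S) = 2] = (7/36) / (13/108) = 21/13.

21/13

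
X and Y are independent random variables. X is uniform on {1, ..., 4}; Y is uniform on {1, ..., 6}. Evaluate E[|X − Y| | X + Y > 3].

P(X + Y > 3) = 7/8.
Summing |X−Y|·P(x,y) over outcomes with X + Y > 3 gives 7/4.
E[|X − Y| | X + Y > 3] = (7/4) / (7/8) = 2.

2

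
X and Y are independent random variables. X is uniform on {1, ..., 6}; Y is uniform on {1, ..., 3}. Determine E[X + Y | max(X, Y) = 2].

P(max(X, Y) = 2) = 1/6.
Summing (X+Y)·P(x,y) over outcomes with max(X, Y) = 2 gives 5/9.
E[X + Y | max(X, Y) = 2] = (5/9) / (1/6) = 10/3.

10/3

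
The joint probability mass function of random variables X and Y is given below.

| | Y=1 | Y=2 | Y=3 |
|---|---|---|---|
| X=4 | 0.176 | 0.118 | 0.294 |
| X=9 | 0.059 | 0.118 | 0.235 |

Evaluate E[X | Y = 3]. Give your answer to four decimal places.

6.2212

P(Y = 3) = 0.529.
Σ X·P over the event = 4·(0.294) + 9·(0.235) = 3.291.
E[X | Y = 3] = (3.291) / (0.529) = 6.2212.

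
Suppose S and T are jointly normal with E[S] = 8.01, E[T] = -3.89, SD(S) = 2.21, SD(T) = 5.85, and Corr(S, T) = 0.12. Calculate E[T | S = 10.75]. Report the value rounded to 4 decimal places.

-3.0196

The regression of T on S has slope ρ·σ_T/σ_S and passes through (μ_S, μ_T).
E[T | S=10.75] = -3.89 + (0.12)·(5.85/2.21)·(10.75 − (8.01)) = -3.89 + (0.31765)·(2.74) = -3.0196.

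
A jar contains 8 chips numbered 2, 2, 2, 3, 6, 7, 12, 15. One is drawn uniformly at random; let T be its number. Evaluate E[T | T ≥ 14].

15

P(T ≥ 14) = 1/8.
Σ over the event: 15·1/8 = 15/8.
E[T | T ≥ 14] = (15/8) / (1/8) = 15.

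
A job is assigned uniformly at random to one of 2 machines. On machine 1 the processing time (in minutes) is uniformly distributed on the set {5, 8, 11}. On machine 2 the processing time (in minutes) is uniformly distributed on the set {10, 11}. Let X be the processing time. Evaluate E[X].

37/4

E[X | machine 1] = (5+8+11)/3 = 8.
E[X | machine 2] = (10+11)/2 = 21/2.
E[X] = (1/2)·(8) + (1/2)·(21/2) = 37/4.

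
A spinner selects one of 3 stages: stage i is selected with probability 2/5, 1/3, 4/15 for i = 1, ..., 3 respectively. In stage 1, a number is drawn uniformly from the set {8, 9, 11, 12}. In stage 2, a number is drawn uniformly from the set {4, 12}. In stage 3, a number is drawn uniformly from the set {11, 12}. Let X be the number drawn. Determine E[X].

E[X | stage 1] = (8+9+11+12)/4 = 10.
E[X | stage 2] = (4+12)/2 = 8.
E[X | stage 3] = (11+12)/2 = 23/2.
E[X] = (2/5)·(10) + (1/3)·(8) + (4/15)·(23/2) = 146/15.

146/15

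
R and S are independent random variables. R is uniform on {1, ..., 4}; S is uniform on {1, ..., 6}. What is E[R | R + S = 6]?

Outcomes with R + S = 6: (1,5), (2,4), (3,3), (4,2), each with probability 1/24.
E[R | R + S = 6] = (1 + 2 + 3 + 4) / 4 = 5/2.

5/2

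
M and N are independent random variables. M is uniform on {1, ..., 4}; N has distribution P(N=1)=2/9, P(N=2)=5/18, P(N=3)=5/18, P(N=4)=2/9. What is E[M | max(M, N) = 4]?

16/5

P(max(M, N) = 4) = 5/12.
Summing M·P(x,y) over outcomes with max(M, N) = 4 gives 4/3.
E[M | max(M, N) = 4] = (4/3) / (5/12) = 16/5.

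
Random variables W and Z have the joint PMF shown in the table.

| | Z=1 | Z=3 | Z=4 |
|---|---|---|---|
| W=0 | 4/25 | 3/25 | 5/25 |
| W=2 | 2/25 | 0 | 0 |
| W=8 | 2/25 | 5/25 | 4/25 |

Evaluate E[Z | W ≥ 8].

3

P(W ≥ 8) = 11/25.
Σ Z·P over the event = 1·(2/25) + 3·(5/25) + 4·(4/25) = 33/25.
E[Z | W ≥ 8] = (33/25) / (11/25) = 3.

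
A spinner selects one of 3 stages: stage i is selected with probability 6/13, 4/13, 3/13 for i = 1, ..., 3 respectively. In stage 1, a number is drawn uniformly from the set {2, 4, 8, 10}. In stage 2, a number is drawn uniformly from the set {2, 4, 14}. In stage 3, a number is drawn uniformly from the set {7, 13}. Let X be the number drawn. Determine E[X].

E[X | stage 1] = (2+4+8+10)/4 = 6.
E[X | stage 2] = (2+4+14)/3 = 20/3.
E[X | stage 3] = (7+13)/2 = 10.
E[X] = (6/13)·(6) + (4/13)·(20/3) + (3/13)·(10) = 278/39.

278/39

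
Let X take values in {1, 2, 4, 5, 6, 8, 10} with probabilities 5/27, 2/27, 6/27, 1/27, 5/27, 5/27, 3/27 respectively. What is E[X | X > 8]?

P(X > 8) = 1/9.
Σ over the event: 10·1/9 = 10/9.
E[X | X > 8] = (10/9) / (1/9) = 10.

10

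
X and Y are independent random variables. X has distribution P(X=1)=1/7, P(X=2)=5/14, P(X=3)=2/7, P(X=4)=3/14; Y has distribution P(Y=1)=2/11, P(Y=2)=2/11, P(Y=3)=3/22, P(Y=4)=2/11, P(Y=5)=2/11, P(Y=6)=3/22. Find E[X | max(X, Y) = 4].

276/89

P(max(X, Y) = 4) = 89/308.
Summing X·P(x,y) over outcomes with max(X, Y) = 4 gives 69/77.
E[X | max(X, Y) = 4] = (69/77) / (89/308) = 276/89.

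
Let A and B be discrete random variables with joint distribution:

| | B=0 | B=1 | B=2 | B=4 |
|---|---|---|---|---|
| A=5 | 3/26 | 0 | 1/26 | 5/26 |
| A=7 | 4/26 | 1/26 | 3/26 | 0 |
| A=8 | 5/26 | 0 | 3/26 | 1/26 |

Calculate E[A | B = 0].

P(B = 0) = 6/13.
Σ A·P over the event = 5·(3/26) + 7·(4/26) + 8·(5/26) = 83/26.
E[A | B = 0] = (83/26) / (6/13) = 83/12.

83/12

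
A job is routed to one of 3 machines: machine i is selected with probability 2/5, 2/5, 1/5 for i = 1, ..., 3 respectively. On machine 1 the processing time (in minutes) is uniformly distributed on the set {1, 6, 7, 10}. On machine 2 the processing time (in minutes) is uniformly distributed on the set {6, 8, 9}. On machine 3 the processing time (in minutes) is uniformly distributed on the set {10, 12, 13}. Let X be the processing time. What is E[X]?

39/5

E[X | machine 1] = (1+6+7+10)/4 = 6.
E[X | machine 2] = (6+8+9)/3 = 23/3.
E[X | machine 3] = (10+12+13)/3 = 35/3.
By the law of total expectation,
E[X] = (2/5)·(6) + (2/5)·(23/3) + (1/5)·(35/3) = 39/5.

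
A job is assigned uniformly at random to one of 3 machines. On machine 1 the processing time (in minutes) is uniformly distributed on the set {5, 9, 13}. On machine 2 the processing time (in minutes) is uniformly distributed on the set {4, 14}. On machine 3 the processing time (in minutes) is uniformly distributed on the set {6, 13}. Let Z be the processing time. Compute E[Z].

55/6

E[Z | machine 1] = (5+9+13)/3 = 9.
E[Z | machine 2] = (4+14)/2 = 9.
E[Z | machine 3] = (6+13)/2 = 19/2.
E[Z] = (1/3)·(9) + (1/3)·(9) + (1/3)·(19/2) = 55/6.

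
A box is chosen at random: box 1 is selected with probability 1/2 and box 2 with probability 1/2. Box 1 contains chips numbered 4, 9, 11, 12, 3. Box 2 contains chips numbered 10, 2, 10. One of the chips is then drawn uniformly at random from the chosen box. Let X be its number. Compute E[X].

E[X | box 1] = (4+9+11+12+3)/5 = 39/5.
E[X | box 2] = (10+2+10)/3 = 22/3.
By the law of total expectation,
E[X] = (1/2)·(39/5) + (1/2)·(22/3) = 227/30.

227/30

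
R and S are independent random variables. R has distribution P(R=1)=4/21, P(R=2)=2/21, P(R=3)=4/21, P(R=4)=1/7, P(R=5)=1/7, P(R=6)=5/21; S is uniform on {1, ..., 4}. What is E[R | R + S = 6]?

43/12

P(R + S = 6) = 1/7.
Summing R·P(x,y) over outcomes with R + S = 6 gives 43/84.
E[R | R + S = 6] = (43/84) / (1/7) = 43/12.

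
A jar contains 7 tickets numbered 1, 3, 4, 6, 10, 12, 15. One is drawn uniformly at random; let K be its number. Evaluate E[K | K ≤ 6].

7/2

P(K ≤ 6) = 4/7.
Σ over the event: 1·1/7 + 3·1/7 + 4·1/7 + 6·1/7 = 2.
E[K | K ≤ 6] = (2) / (4/7) = 7/2.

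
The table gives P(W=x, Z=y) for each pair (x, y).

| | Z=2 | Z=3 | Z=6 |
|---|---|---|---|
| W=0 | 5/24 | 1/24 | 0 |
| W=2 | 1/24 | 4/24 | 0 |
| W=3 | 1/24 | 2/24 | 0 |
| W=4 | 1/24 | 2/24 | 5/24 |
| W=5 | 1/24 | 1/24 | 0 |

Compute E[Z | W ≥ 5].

P(W ≥ 5) = 1/12.
Σ Z·P over the event = 2·(1/24) + 3·(1/24) = 5/24.
E[Z | W ≥ 5] = (5/24) / (1/12) = 5/2.

5/2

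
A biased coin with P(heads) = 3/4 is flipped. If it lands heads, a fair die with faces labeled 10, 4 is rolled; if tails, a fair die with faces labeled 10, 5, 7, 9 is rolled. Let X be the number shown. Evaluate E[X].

115/16

E[X | heads] = (10+4)/2 = 7.
E[X | tails] = (10+5+7+9)/4 = 31/4.
By the law of total expectation,
E[X] = (3/4)·(7) + (1/4)·(31/4) = 115/16.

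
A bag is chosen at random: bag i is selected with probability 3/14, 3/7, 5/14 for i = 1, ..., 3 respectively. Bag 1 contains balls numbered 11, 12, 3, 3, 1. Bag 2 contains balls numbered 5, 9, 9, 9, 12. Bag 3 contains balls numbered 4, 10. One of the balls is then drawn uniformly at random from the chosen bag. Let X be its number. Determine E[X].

E[X | bag 1] = (11+12+3+3+1)/5 = 6.
E[X | bag 2] = (5+9+9+9+12)/5 = 44/5.
E[X | bag 3] = (4+10)/2 = 7.
By the law of total expectation,
E[X] = (3/14)·(6) + (3/7)·(44/5) + (5/14)·(7) = 529/70.

529/70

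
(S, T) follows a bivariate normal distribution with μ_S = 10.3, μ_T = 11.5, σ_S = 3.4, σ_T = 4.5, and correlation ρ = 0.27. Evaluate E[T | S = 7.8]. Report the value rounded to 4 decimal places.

For a bivariate normal, E[T | S=x] = μ_T + ρ·(σ_T/σ_S)·(x − μ_S).
E[T | S=7.8] = 11.5 + (0.27)·(4.5/3.4)·(7.8 − (10.3)) = 11.5 + (0.35735)·(-2.5) = 10.6066.

10.6066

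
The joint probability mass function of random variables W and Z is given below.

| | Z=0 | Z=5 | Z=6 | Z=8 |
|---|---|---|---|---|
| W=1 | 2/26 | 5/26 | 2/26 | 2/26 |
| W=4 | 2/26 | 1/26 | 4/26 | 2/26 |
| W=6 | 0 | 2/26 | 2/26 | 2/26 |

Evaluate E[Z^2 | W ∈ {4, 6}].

P(W ∈ {4, 6}) = 15/26.
Σ Z^2·P over the event = 0·(2/26) + 25·(1/26) + 36·(4/26) + 64·(2/26) + 25·(2/26) + 36·(2/26) + 64·(2/26) = 547/26.
E[Z^2 | W ∈ {4, 6}] = (547/26) / (15/26) = 547/15.

547/15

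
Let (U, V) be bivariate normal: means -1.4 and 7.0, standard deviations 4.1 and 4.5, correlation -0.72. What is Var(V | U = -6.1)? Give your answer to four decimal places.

9.7524

For a bivariate normal, Var(V | U=x) = σ_V²(1 − ρ²).
Var(V | U=-6.1) = (4.5)²·(1 − (-0.72)²) = 20.25·0.4816 = 9.7524.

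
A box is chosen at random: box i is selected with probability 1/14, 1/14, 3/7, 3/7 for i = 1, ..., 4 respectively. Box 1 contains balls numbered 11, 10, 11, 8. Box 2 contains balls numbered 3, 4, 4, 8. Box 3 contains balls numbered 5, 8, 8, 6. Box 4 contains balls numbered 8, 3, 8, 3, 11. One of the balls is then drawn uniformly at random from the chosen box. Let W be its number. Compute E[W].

E[W | box 1] = (11+10+11+8)/4 = 10.
E[W | box 2] = (3+4+4+8)/4 = 19/4.
E[W | box 3] = (5+8+8+6)/4 = 27/4.
E[W | box 4] = (8+3+8+3+11)/5 = 33/5.
E[W] = (1/14)·(10) + (1/14)·(19/4) + (3/7)·(27/4) + (3/7)·(33/5) = 271/40.

271/40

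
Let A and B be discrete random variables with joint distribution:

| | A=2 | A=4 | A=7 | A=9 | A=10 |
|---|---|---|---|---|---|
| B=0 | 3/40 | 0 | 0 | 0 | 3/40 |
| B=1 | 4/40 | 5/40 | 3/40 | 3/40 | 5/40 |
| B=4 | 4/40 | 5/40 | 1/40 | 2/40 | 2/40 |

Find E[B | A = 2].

20/11

P(A = 2) = 11/40.
Σ B·P over the event = 0·(3/40) + 1·(4/40) + 4·(4/40) = 1/2.
E[B | A = 2] = (1/2) / (11/40) = 20/11.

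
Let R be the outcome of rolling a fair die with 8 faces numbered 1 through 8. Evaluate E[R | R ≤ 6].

7/2

Given R ≤ 6, R is equally likely to be any of {1, 2, 3, 4, 5, 6}.
E[R | R ≤ 6] = (1 + 2 + 3 + 4 + 5 + 6) / 6 = 7/2.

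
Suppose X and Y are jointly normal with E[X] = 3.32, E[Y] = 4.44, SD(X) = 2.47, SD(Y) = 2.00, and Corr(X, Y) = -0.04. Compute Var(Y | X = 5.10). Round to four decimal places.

3.9936

Var(Y | X=x) = (1 − ρ²)·σ_Y².
Var(Y | X=5.10) = (2.00)²·(1 − (-0.04)²) = 4·0.9984 = 3.9936.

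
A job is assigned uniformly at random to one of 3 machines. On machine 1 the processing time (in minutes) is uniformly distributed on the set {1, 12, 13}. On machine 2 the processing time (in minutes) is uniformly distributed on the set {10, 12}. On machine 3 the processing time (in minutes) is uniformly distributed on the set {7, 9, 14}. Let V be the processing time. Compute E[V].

E[V | machine 1] = (1+12+13)/3 = 26/3.
E[V | machine 2] = (10+12)/2 = 11.
E[V | machine 3] = (7+9+14)/3 = 10.
E[V] = (1/3)·(26/3) + (1/3)·(11) + (1/3)·(10) = 89/9.

89/9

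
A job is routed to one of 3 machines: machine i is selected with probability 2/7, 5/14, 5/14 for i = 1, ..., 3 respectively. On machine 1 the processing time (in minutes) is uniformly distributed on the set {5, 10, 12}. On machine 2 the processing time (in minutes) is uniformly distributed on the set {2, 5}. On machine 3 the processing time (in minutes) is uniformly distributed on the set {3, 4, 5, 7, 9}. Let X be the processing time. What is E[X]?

163/28

E[X | machine 1] = (5+10+12)/3 = 9.
E[X | machine 2] = (2+5)/2 = 7/2.
E[X | machine 3] = (3+4+5+7+9)/5 = 28/5.
By the law of total expectation,
E[X] = (2/7)·(9) + (5/14)·(7/2) + (5/14)·(28/5) = 163/28.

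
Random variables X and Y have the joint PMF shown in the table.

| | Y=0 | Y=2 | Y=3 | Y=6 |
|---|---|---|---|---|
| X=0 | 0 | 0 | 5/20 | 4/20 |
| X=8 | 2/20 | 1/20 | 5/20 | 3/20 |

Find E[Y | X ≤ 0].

13/3

P(X ≤ 0) = 9/20.
Σ Y·P over the event = 3·(5/20) + 6·(4/20) = 39/20.
E[Y | X ≤ 0] = (39/20) / (9/20) = 13/3.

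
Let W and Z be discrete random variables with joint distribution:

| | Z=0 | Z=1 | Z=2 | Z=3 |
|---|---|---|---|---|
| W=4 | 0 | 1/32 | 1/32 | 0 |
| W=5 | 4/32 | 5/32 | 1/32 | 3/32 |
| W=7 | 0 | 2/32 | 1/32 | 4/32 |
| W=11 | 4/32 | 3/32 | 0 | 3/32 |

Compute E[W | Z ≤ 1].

P(Z ≤ 1) = 19/32.
Summing W·P(W=x,Z=y) over the conditioning event gives 35/8.
E[W | Z ≤ 1] = (35/8) / (19/32) = 140/19.

140/19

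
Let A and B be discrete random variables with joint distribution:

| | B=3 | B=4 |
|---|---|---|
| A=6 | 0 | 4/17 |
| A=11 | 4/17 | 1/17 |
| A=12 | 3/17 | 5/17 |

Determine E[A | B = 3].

80/7

P(B = 3) = 7/17.
Σ A·P over the event = 11·(4/17) + 12·(3/17) = 80/17.
E[A | B = 3] = (80/17) / (7/17) = 80/7.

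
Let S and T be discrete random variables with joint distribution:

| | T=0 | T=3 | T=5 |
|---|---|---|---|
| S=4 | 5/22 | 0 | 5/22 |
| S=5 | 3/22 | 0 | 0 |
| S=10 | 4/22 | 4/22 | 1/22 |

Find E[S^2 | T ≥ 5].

30

P(T ≥ 5) = 3/11.
Σ S^2·P over the event = 16·(5/22) + 100·(1/22) = 90/11.
E[S^2 | T ≥ 5] = (90/11) / (3/11) = 30.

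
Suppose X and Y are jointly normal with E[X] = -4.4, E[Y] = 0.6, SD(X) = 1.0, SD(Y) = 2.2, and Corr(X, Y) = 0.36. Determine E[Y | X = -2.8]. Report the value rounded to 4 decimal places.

The regression of Y on X has slope ρ·σ_Y/σ_X and passes through (μ_X, μ_Y).
E[Y | X=-2.8] = 0.6 + (0.36)·(2.2/1.0)·(-2.8 − (-4.4)) = 0.6 + (0.792)·(1.6) = 1.8672.

1.8672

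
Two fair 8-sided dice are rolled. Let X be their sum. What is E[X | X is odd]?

P(X is odd) = 1/2.
Σ over the event: 3·1/32 + 5·1/16 + 7·3/32 + 9·1/8 + 11·3/32 + 13·1/16 + 15·1/32 = 9/2.
E[X | X is odd] = (9/2) / (1/2) = 9.

9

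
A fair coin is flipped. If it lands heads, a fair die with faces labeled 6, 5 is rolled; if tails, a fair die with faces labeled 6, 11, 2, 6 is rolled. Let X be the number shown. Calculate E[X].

E[X | heads] = (6+5)/2 = 11/2.
E[X | tails] = (6+11+2+6)/4 = 25/4.
By the law of total expectation,
E[X] = (1/2)·(11/2) + (1/2)·(25/4) = 47/8.

47/8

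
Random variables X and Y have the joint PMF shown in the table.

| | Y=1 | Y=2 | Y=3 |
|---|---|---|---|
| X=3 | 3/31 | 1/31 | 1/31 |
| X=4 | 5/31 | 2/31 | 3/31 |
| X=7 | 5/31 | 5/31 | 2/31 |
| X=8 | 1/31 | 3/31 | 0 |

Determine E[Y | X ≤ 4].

26/15

P(X ≤ 4) = 15/31.
Σ Y·P over the event = 1·(3/31) + 2·(1/31) + 3·(1/31) + 1·(5/31) + 2·(2/31) + 3·(3/31) = 26/31.
E[Y | X ≤ 4] = (26/31) / (15/31) = 26/15.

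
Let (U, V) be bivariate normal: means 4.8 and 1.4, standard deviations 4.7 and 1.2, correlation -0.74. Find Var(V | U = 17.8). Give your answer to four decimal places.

Var(V | U=x) = (1 − ρ²)·σ_V².
Var(V | U=17.8) = (1.2)²·(1 − (-0.74)²) = 1.44·0.4524 = 0.6515.

0.6515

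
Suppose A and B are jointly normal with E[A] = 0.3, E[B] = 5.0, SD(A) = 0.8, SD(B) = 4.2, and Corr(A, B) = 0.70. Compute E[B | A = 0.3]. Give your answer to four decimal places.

The regression of B on A has slope ρ·σ_B/σ_A and passes through (μ_A, μ_B).
E[B | A=0.3] = 5.0 + (0.70)·(4.2/0.8)·(0.3 − (0.3)) = 5.0 + (3.675)·(0) = 5.0000.

5.0000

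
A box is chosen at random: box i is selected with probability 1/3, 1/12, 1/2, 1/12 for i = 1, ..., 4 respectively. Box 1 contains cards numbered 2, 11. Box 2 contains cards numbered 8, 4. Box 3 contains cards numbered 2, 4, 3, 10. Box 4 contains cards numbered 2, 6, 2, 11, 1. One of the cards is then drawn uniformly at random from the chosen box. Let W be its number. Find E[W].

649/120

E[W | box 1] = (2+11)/2 = 13/2.
E[W | box 2] = (8+4)/2 = 6.
E[W | box 3] = (2+4+3+10)/4 = 19/4.
E[W | box 4] = (2+6+2+11+1)/5 = 22/5.
By the law of total expectation,
E[W] = (1/3)·(13/2) + (1/12)·(6) + (1/2)·(19/4) + (1/12)·(22/5) = 649/120.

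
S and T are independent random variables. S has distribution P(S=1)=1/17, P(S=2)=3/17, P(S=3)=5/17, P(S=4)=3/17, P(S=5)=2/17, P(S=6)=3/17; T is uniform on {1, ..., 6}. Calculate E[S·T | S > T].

P(S > T) = 15/34.
Summing ST·P(x,y) over outcomes with S > T gives 29/6.
E[S·T | S > T] = (29/6) / (15/34) = 493/45.

493/45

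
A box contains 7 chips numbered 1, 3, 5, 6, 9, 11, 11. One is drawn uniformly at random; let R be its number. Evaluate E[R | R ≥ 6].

37/4

P(R ≥ 6) = 4/7.
Σ over the event: 6·1/7 + 9·1/7 + 11·2/7 = 37/7.
E[R | R ≥ 6] = (37/7) / (4/7) = 37/4.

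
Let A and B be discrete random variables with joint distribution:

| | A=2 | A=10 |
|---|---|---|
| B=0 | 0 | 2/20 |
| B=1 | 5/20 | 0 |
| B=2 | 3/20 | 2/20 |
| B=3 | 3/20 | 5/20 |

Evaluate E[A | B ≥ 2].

82/13

P(B ≥ 2) = 13/20.
Σ A·P over the event = 2·(3/20) + 2·(3/20) + 10·(2/20) + 10·(5/20) = 41/10.
E[A | B ≥ 2] = (41/10) / (13/20) = 82/13.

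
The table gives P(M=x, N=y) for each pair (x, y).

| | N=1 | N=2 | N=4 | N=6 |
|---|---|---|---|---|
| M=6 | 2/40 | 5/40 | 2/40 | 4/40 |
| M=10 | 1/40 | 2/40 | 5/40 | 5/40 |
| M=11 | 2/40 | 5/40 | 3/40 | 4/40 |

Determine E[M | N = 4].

19/2

P(N = 4) = 1/4.
Summing M·P(M=x,N=y) over the conditioning event gives 19/8.
E[M | N = 4] = (19/8) / (1/4) = 19/2.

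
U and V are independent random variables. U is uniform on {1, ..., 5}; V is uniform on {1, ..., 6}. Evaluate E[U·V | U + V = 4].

P(U + V = 4) = 1/10.
Summing UV·P(x,y) over outcomes with U + V = 4 gives 1/3.
E[U·V | U + V = 4] = (1/3) / (1/10) = 10/3.

10/3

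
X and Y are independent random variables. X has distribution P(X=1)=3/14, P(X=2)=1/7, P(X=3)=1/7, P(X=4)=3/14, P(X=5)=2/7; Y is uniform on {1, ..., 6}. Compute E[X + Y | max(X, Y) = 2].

P(max(X, Y) = 2) = 1/12.
Summing (X+Y)·P(x,y) over outcomes with max(X, Y) = 2 gives 23/84.
E[X + Y | max(X, Y) = 2] = (23/84) / (1/12) = 23/7.

23/7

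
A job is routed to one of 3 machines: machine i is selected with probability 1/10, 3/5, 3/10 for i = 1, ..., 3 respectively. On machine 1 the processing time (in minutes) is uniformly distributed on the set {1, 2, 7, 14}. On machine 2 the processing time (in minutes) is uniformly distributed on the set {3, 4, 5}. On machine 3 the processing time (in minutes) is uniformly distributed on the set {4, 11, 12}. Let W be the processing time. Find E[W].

57/10

E[W | machine 1] = (1+2+7+14)/4 = 6.
E[W | machine 2] = (3+4+5)/3 = 4.
E[W | machine 3] = (4+11+12)/3 = 9.
By the law of total expectation,
E[W] = (1/10)·(6) + (3/5)·(4) + (3/10)·(9) = 57/10.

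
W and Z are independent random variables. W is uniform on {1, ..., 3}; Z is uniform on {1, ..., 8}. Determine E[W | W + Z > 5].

P(W + Z > 5) = 5/8.
Summing W·P(x,y) over outcomes with W + Z > 5 gives 4/3.
E[W | W + Z > 5] = (4/3) / (5/8) = 32/15.

32/15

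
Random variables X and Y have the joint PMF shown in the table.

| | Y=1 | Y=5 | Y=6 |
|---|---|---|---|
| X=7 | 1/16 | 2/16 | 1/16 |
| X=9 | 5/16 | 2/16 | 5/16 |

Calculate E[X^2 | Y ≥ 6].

P(Y ≥ 6) = 3/8.
Σ X^2·P over the event = 49·(1/16) + 81·(5/16) = 227/8.
E[X^2 | Y ≥ 6] = (227/8) / (3/8) = 227/3.

227/3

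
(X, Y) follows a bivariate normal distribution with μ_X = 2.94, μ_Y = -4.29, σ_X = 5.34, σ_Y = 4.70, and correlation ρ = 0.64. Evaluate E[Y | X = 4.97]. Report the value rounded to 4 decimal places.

For a bivariate normal, E[Y | X=x] = μ_Y + ρ·(σ_Y/σ_X)·(x − μ_X).
E[Y | X=4.97] = -4.29 + (0.64)·(4.70/5.34)·(4.97 − (2.94)) = -4.29 + (0.5633)·(2.03) = -3.1465.

-3.1465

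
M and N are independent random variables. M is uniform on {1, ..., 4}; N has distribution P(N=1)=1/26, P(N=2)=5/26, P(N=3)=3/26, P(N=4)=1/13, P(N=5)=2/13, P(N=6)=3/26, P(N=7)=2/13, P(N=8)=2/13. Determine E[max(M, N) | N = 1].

P(N = 1) = 1/26.
Summing max(M,N)·P(x,y) over outcomes with N = 1 gives 5/52.
E[max(M, N) | N = 1] = (5/52) / (1/26) = 5/2.

5/2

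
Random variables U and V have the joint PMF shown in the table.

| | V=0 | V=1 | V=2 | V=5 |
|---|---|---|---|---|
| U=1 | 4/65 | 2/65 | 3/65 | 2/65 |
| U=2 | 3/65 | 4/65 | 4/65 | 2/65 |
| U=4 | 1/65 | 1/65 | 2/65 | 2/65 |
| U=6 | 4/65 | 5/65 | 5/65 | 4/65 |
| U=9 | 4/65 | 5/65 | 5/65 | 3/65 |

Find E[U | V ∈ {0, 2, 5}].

233/48

P(V ∈ {0, 2, 5}) = 48/65.
Summing U·P(U=x,V=y) over the conditioning event gives 233/65.
E[U | V ∈ {0, 2, 5}] = (233/65) / (48/65) = 233/48.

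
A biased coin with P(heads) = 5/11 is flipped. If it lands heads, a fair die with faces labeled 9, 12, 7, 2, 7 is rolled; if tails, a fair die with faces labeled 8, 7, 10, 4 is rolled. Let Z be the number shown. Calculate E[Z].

161/22

E[Z | heads] = (9+12+7+2+7)/5 = 37/5.
E[Z | tails] = (8+7+10+4)/4 = 29/4.
E[Z] = (5/11)·(37/5) + (6/11)·(29/4) = 161/22.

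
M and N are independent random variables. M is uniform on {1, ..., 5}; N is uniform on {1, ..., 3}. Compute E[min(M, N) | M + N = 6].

2

Outcomes with M + N = 6: (3,3), (4,2), (5,1), each with probability 1/15.
E[min(M, N) | M + N = 6] = (3 + 2 + 1) / 3 = 2.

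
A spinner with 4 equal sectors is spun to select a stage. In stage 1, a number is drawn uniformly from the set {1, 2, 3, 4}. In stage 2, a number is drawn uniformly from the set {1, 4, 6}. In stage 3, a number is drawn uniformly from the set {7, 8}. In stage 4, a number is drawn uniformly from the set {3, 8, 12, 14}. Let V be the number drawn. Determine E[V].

275/48

E[V | stage 1] = (1+2+3+4)/4 = 5/2.
E[V | stage 2] = (1+4+6)/3 = 11/3.
E[V | stage 3] = (7+8)/2 = 15/2.
E[V | stage 4] = (3+8+12+14)/4 = 37/4.
By the law of total expectation,
E[V] = (1/4)·(5/2) + (1/4)·(11/3) + (1/4)·(15/2) + (1/4)·(37/4) = 275/48.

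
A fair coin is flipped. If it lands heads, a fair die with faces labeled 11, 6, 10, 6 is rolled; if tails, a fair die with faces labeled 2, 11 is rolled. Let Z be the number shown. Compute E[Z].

E[Z | heads] = (11+6+10+6)/4 = 33/4.
E[Z | tails] = (2+11)/2 = 13/2.
E[Z] = (1/2)·(33/4) + (1/2)·(13/2) = 59/8.

59/8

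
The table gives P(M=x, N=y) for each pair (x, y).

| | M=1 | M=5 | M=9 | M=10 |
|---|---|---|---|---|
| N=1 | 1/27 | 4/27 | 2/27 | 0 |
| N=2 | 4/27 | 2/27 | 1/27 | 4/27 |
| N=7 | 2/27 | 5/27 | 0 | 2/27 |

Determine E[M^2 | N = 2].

P(N = 2) = 11/27.
Summing M^2·P(M=x,N=y) over the conditioning event gives 535/27.
E[M^2 | N = 2] = (535/27) / (11/27) = 535/11.

535/11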